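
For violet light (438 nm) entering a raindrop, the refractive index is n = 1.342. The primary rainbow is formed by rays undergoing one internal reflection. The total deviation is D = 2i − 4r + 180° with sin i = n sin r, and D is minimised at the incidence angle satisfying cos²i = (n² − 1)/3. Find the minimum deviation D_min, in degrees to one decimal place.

cos²i = (1.80096 − 1)/3 = 0.26699; i = arccos(0.51671) = 58.888°.
sin r = sin 58.888°/1.342 = 0.63797; r = 39.641°.
D_min = 2·58.888° − 4·39.641° + 180° = 139.213°.

139.2°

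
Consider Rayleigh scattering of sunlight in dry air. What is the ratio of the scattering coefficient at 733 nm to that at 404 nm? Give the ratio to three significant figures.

Rayleigh scattering ∝ λ⁻⁴, so the ratio of coefficients is the inverse fourth power of the wavelength ratio.
σ(733)/σ(404) = (404/733)⁴ = (0.5512)⁴ = 0.09228.

0.0923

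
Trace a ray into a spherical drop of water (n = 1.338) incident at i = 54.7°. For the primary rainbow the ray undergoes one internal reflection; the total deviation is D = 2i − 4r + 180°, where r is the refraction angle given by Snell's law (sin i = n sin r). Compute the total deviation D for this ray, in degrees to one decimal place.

sin r = sin 54.7° / 1.338 = 0.8161/1.338 = 0.6100; r = 37.59°.
D = 2·54.7° − 4·37.59° + 180° = 109.40° − 150.35° + 180° = 139.05°.

139.1°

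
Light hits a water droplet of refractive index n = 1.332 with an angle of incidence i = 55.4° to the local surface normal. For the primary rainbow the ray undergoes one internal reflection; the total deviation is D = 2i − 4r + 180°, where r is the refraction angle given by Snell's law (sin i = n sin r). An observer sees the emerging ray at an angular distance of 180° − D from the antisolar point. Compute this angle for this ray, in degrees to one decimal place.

sin r = sin 55.4° / 1.332 = 0.8231/1.332 = 0.6180; r = 38.17°.
D = 2·55.4° − 4·38.17° + 180° = 110.80° − 152.67° + 180° = 138.13°.
Angle from antisolar point = 180° − D = 41.87°.

41.9°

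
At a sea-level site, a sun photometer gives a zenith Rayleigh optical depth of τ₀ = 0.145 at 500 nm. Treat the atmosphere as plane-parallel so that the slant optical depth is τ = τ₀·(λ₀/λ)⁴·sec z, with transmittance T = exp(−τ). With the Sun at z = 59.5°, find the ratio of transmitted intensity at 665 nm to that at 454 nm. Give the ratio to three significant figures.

Airmass: sec 59.5° = 1.9703.
τ(665 nm) = 0.145 × (500/665)⁴ × 1.9703 = 0.145 × 0.3196 × 1.9703 = 0.0913.
τ(454 nm) = 0.145 × (500/454)⁴ × 1.9703 = 0.145 × 1.4711 × 1.9703 = 0.4203.
T(665)/T(454) = exp(τ_B − τ_A) = exp(0.3290) = 1.3896.

1.39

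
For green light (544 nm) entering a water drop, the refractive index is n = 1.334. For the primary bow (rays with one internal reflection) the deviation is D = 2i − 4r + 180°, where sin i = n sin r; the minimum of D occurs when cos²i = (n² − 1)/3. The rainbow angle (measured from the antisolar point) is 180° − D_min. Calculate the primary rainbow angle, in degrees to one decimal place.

41.9°

cos²i = (1.77956 − 1)/3 = 0.25985; i = arccos(0.50976) = 59.352°.
sin r = sin 59.352°/1.334 = 0.64492; r = 40.159°.
D_min = 2·59.352° − 4·40.159° + 180° = 138.067°.
Rainbow angle = 180° − D_min = 41.933°.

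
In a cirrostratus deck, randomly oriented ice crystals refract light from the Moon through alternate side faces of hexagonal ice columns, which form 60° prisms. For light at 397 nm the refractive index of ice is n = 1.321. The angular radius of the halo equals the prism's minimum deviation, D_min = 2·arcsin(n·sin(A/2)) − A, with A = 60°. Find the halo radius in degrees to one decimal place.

22.7°

n·sin(A/2) = 1.321 × sin 30° = 1.321 × 0.5000 = 0.6605.
D_min = 2·arcsin(0.6605) − 60° = 2 × 41.338° − 60° = 22.676°.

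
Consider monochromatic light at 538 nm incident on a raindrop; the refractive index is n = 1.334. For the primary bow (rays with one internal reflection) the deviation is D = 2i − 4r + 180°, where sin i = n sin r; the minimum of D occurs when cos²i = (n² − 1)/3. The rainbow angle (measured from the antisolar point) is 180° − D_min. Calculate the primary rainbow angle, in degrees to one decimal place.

41.9°

cos²i = (1.77956 − 1)/3 = 0.25985; i = arccos(0.50976) = 59.352°.
sin r = sin 59.352°/1.334 = 0.64492; r = 40.159°.
D_min = 2·59.352° − 4·40.159° + 180° = 138.067°.
Rainbow angle = 180° − D_min = 41.933°.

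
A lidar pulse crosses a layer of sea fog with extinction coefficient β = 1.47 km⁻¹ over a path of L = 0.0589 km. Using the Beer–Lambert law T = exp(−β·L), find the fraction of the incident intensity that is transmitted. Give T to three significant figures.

τ = β·L = 1.47 × 0.0589 = 0.0866.
T = exp(−0.0866) = 0.9171.

0.917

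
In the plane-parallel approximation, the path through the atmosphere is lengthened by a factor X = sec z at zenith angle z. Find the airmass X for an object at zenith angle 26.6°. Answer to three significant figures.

X = sec z = 1/cos 26.6° = 1/0.8942 = 1.1184.

1.12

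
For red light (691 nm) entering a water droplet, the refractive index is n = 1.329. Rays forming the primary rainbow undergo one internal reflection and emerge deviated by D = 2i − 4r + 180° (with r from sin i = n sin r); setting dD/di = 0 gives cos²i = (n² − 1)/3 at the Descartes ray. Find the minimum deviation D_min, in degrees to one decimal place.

cos²i = (1.76624 − 1)/3 = 0.25541; i = arccos(0.50538) = 59.643°.
sin r = sin 59.643°/1.329 = 0.64928; r = 40.487°.
D_min = 2·59.643° − 4·40.487° + 180° = 137.337°.

137.3°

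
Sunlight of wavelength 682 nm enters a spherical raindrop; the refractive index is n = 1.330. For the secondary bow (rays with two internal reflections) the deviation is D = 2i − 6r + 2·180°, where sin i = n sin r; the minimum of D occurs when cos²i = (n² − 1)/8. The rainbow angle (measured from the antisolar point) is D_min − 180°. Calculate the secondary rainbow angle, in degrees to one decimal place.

50.1°

cos²i = (1.76890 − 1)/8 = 0.09611; i = arccos(0.31002) = 71.940°.
sin r = sin 71.940°/1.330 = 0.71483; r = 45.630°.
D_min = 2·71.940° − 6·45.630° + 360° = 230.101°.
Rainbow angle = D_min − 180° = 50.101°.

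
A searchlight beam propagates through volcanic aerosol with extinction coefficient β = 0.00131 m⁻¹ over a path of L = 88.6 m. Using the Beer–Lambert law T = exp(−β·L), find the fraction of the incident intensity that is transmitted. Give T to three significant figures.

τ = β·L = 0.00131 × 88.6 = 0.1161.
T = exp(−0.1161) = 0.8904.

0.890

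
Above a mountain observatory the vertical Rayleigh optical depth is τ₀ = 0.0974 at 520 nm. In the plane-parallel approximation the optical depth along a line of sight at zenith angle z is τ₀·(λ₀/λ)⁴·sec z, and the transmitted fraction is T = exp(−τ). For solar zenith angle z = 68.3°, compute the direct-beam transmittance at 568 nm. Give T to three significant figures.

sec 68.3° = 2.7046.
τ = 0.0974 × (520/568)⁴ × 2.7046 = 0.0974 × 0.7025 × 2.7046 = 0.1850.
T = exp(−0.1850) = 0.8311.

0.831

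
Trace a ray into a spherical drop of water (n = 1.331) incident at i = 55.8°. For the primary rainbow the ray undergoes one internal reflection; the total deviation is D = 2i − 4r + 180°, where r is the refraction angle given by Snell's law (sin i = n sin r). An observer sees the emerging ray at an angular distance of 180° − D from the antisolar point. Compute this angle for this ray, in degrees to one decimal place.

42.1°

sin r = sin 55.8° / 1.331 = 0.8271/1.331 = 0.6214; r = 38.42°.
D = 2·55.8° − 4·38.42° + 180° = 111.60° − 153.67° + 180° = 137.93°.
Angle from antisolar point = 180° − D = 42.07°.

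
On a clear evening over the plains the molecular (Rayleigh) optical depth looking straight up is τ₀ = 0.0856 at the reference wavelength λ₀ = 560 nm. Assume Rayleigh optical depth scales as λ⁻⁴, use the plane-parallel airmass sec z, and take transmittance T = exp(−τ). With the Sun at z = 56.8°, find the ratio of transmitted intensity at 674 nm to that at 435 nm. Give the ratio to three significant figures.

Airmass: sec 56.8° = 1.8263.
τ(674 nm) = 0.0856 × (560/674)⁴ × 1.8263 = 0.0856 × 0.4766 × 1.8263 = 0.0745.
τ(435 nm) = 0.0856 × (560/435)⁴ × 1.8263 = 0.0856 × 2.7466 × 1.8263 = 0.4294.
T(674)/T(435) = exp(τ_B − τ_A) = exp(0.3549) = 1.4260.

1.43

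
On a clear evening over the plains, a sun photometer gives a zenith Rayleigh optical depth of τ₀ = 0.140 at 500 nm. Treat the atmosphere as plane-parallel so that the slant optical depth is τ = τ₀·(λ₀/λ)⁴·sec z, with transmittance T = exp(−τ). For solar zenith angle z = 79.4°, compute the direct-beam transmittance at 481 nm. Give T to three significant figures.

sec 79.4° = 5.4362.
τ = 0.140 × (500/481)⁴ × 5.4362 = 0.140 × 1.1676 × 5.4362 = 0.8886.
T = exp(−0.8886) = 0.4112.

0.411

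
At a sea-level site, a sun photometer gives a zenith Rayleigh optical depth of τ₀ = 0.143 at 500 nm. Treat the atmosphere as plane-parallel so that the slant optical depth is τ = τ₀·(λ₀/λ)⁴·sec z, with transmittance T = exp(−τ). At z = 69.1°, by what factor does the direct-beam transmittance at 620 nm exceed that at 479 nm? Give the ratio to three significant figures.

Airmass: sec 69.1° = 2.8032.
τ(620 nm) = 0.143 × (500/620)⁴ × 2.8032 = 0.143 × 0.4230 × 2.8032 = 0.1696.
τ(479 nm) = 0.143 × (500/479)⁴ × 2.8032 = 0.143 × 1.1872 × 2.8032 = 0.4759.
T(620)/T(479) = exp(τ_B − τ_A) = exp(0.3064) = 1.3585.

1.36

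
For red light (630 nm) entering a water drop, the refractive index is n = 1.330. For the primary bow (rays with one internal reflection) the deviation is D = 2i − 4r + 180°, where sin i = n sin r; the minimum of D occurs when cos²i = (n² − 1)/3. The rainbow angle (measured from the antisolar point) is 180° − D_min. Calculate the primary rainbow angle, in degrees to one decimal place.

42.5°

cos²i = (1.76890 − 1)/3 = 0.25630; i = arccos(0.50626) = 59.585°.
sin r = sin 59.585°/1.330 = 0.64841; r = 40.422°.
D_min = 2·59.585° − 4·40.422° + 180° = 137.484°.
Rainbow angle = 180° − D_min = 42.516°.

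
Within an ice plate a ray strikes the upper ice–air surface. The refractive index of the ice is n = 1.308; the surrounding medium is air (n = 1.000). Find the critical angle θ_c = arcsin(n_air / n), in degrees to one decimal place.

sin θ_c = n_air / n = 1.000 / 1.308 = 0.7645.
θ_c = arcsin(0.7645) = 49.86°.

49.9°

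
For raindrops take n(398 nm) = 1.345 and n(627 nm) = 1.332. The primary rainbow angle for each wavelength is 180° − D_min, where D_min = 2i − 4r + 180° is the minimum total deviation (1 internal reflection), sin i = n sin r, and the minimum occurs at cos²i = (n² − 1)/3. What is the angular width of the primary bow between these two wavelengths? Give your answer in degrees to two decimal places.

1.86°

At 398 nm (n = 1.345): cos²i = 0.26967 → i = 58.715°, r = 39.448°, D_min = 139.635°, rainbow angle = 40.365°.
At 627 nm (n = 1.332): cos²i = 0.25807 → i = 59.469°, r = 40.290°, D_min = 137.776°, rainbow angle = 42.224°.
Angular width = |40.365° − 42.224°| = 1.859°.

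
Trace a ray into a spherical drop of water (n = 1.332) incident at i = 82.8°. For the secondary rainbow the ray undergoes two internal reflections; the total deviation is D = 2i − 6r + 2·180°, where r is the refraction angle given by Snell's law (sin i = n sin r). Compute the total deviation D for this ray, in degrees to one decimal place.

sin r = sin 82.8° / 1.332 = 0.9921/1.332 = 0.7448; r = 48.14°.
D = 2·82.8° − 6·48.14° + 2·180° = 165.60° − 288.87° + 360° = 236.73°.

236.7°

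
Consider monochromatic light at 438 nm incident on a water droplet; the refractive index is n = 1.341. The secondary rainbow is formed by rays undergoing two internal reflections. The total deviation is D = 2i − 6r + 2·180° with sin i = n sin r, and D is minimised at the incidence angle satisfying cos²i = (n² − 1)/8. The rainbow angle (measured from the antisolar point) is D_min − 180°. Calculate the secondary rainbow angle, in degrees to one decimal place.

cos²i = (1.79828 − 1)/8 = 0.09979; i = arccos(0.31589) = 71.586°.
sin r = sin 71.586°/1.341 = 0.70753; r = 45.034°.
D_min = 2·71.586° − 6·45.034° + 360° = 232.966°.
Rainbow angle = D_min − 180° = 52.966°.

53.0°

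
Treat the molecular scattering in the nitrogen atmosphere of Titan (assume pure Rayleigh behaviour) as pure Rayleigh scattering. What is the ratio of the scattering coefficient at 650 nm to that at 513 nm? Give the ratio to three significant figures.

Rayleigh scattering ∝ λ⁻⁴, so the ratio of coefficients is the inverse fourth power of the wavelength ratio.
σ(650)/σ(513) = (513/650)⁴ = (0.7892)⁴ = 0.388.

0.388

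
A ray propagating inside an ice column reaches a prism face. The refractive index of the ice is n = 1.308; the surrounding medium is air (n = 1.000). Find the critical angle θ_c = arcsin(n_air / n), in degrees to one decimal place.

sin θ_c = n_air / n = 1.000 / 1.308 = 0.7645.
θ_c = arcsin(0.7645) = 49.86°.

49.9°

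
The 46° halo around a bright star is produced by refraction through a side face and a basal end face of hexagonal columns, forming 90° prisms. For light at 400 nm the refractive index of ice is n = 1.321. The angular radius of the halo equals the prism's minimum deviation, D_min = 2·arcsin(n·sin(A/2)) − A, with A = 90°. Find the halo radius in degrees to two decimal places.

48.16°

n·sin(A/2) = 1.321 × sin 45° = 1.321 × 0.7071 = 0.9341.
D_min = 2·arcsin(0.9341) − 90° = 2 × 69.081° − 90° = 48.163°.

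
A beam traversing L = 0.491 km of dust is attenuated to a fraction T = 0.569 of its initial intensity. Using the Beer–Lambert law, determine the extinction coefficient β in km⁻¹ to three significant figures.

Beer–Lambert: T = exp(−βL) ⇒ β = −ln(T)/L = −ln(0.569)/0.491 = 0.5639/0.491 = 1.148 km⁻¹.

1.15 km⁻¹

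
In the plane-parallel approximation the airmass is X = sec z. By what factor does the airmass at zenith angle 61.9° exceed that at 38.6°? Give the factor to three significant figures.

X(61.9°)/X(38.6°) = sec 61.9° / sec 38.6° = cos 38.6° / cos 61.9° = 0.7815/0.4710 = 1.6592.

1.66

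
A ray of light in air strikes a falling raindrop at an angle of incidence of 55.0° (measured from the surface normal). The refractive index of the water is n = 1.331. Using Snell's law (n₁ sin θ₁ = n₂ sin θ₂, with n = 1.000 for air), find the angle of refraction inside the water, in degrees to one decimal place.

Snell: sin θ_r = sin θ_i / n = sin 55.0° / 1.331 = 0.8192 / 1.331 = 0.6154.
θ_r = arcsin(0.6154) = 37.98°.

38.0°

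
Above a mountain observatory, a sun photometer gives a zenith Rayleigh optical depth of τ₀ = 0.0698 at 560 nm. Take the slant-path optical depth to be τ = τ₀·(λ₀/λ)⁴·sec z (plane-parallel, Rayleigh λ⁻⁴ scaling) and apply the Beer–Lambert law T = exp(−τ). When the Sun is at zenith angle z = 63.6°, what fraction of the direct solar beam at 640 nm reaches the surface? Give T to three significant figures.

0.912

sec 63.6° = 2.2490.
τ = 0.0698 × (560/640)⁴ × 2.2490 = 0.0698 × 0.5862 × 2.2490 = 0.0920.
T = exp(−0.0920) = 0.9121.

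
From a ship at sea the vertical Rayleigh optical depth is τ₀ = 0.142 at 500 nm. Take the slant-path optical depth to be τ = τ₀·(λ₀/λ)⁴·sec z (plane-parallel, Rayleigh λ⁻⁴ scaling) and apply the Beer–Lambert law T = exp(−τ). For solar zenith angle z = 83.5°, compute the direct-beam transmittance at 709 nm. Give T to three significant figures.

sec 83.5° = 8.8337.
τ = 0.142 × (500/709)⁴ × 8.8337 = 0.142 × 0.2473 × 8.8337 = 0.3103.
T = exp(−0.3103) = 0.7333.

0.733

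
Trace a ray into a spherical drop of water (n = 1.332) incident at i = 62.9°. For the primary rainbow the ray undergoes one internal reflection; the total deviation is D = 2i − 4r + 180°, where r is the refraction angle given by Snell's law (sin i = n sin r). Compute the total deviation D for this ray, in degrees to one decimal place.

138.0°

sin r = sin 62.9° / 1.332 = 0.8902/1.332 = 0.6683; r = 41.94°.
D = 2·62.9° − 4·41.94° + 180° = 125.80° − 167.75° + 180° = 138.05°.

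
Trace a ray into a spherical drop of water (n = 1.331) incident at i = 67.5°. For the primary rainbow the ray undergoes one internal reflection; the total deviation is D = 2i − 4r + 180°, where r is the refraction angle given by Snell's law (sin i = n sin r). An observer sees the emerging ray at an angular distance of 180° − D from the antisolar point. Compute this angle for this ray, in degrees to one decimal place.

40.8°

sin r = sin 67.5° / 1.331 = 0.9239/1.331 = 0.6941; r = 43.96°.
D = 2·67.5° − 4·43.96° + 180° = 135.00° − 175.83° + 180° = 139.17°.
Angle from antisolar point = 180° − D = 40.83°.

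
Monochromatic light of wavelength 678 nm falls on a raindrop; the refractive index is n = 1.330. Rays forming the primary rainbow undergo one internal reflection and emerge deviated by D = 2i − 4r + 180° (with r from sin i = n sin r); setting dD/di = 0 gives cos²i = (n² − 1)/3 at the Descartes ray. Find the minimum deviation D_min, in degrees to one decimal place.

cos²i = (1.76890 − 1)/3 = 0.25630; i = arccos(0.50626) = 59.585°.
sin r = sin 59.585°/1.330 = 0.64841; r = 40.422°.
D_min = 2·59.585° − 4·40.422° + 180° = 137.484°.

137.5°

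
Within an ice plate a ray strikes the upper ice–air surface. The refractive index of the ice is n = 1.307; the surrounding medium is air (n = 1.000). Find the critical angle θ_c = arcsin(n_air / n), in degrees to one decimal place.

sin θ_c = n_air / n = 1.000 / 1.307 = 0.7651.
θ_c = arcsin(0.7651) = 49.92°.

49.9°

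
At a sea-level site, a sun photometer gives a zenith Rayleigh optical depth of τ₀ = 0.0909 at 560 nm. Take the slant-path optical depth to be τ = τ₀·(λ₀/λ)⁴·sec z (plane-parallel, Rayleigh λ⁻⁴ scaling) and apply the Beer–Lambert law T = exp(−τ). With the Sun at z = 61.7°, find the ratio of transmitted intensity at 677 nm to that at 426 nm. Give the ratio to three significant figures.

Airmass: sec 61.7° = 2.1093.
τ(677 nm) = 0.0909 × (560/677)⁴ × 2.1093 = 0.0909 × 0.4682 × 2.1093 = 0.0898.
τ(426 nm) = 0.0909 × (560/426)⁴ × 2.1093 = 0.0909 × 2.9862 × 2.1093 = 0.5726.
T(677)/T(426) = exp(τ_B − τ_A) = exp(0.4828) = 1.6206.

1.62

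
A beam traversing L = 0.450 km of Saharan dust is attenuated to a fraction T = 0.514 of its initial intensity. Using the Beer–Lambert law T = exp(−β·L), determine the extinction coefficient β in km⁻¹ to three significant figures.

1.48 km⁻¹

Beer–Lambert: T = exp(−βL) ⇒ β = −ln(T)/L = −ln(0.514)/0.450 = 0.6655/0.450 = 1.479 km⁻¹.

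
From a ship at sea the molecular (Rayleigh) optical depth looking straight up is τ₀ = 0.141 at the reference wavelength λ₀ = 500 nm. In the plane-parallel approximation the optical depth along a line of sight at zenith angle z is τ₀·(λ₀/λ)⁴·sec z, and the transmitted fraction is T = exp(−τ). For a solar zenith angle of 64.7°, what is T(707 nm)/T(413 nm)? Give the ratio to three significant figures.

1.87

Airmass: sec 64.7° = 2.3400.
τ(707 nm) = 0.141 × (500/707)⁴ × 2.3400 = 0.141 × 0.2502 × 2.3400 = 0.0825.
τ(413 nm) = 0.141 × (500/413)⁴ × 2.3400 = 0.141 × 2.1482 × 2.3400 = 0.7088.
T(707)/T(413) = exp(τ_B − τ_A) = exp(0.6262) = 1.8706.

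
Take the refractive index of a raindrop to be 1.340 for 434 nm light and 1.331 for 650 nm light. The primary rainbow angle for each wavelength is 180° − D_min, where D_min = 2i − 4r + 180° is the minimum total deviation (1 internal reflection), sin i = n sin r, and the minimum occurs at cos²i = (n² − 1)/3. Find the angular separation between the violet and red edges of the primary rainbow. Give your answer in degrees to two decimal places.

1.30°

At 434 nm (n = 1.340): cos²i = 0.26520 → i = 59.004°, r = 39.770°, D_min = 138.929°, rainbow angle = 41.071°.
At 650 nm (n = 1.331): cos²i = 0.25719 → i = 59.527°, r = 40.356°, D_min = 137.630°, rainbow angle = 42.370°.
Angular width = |41.071° − 42.370°| = 1.299°.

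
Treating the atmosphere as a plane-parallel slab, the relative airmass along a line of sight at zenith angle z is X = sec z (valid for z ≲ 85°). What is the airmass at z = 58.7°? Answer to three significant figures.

1.92

X = sec z = 1/cos 58.7° = 1/0.5195 = 1.9249.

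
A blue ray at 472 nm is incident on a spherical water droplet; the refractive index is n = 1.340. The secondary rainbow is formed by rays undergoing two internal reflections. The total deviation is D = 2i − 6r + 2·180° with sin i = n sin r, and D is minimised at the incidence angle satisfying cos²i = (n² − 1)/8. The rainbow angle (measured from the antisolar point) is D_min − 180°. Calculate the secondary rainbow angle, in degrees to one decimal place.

52.7°

cos²i = (1.79560 − 1)/8 = 0.09945; i = arccos(0.31536) = 71.618°.
sin r = sin 71.618°/1.340 = 0.70819; r = 45.088°.
D_min = 2·71.618° − 6·45.088° + 360° = 232.709°.
Rainbow angle = D_min − 180° = 52.709°.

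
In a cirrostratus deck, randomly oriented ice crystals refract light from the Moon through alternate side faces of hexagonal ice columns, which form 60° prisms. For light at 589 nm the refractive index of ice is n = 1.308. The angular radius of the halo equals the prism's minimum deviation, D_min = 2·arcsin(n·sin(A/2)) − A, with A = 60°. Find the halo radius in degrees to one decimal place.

21.7°

n·sin(A/2) = 1.308 × sin 30° = 1.308 × 0.5000 = 0.6540.
D_min = 2·arcsin(0.6540) − 60° = 2 × 40.844° − 60° = 21.688°.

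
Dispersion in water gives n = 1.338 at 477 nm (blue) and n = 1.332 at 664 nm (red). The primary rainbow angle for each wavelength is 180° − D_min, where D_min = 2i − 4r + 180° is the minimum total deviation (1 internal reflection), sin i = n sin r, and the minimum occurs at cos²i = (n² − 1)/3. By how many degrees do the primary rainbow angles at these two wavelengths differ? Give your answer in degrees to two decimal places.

0.87°

At 477 nm (n = 1.338): cos²i = 0.26341 → i = 59.120°, r = 39.899°, D_min = 138.643°, rainbow angle = 41.357°.
At 664 nm (n = 1.332): cos²i = 0.25807 → i = 59.469°, r = 40.290°, D_min = 137.776°, rainbow angle = 42.224°.
Angular width = |41.357° − 42.224°| = 0.867°.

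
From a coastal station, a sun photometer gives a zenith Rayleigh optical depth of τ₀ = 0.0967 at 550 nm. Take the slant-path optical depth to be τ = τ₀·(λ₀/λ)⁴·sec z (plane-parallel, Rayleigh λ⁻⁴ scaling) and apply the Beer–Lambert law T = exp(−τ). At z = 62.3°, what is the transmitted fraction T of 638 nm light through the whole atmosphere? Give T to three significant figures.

sec 62.3° = 2.1513.
τ = 0.0967 × (550/638)⁴ × 2.1513 = 0.0967 × 0.5523 × 2.1513 = 0.1149.
T = exp(−0.1149) = 0.8915.

0.891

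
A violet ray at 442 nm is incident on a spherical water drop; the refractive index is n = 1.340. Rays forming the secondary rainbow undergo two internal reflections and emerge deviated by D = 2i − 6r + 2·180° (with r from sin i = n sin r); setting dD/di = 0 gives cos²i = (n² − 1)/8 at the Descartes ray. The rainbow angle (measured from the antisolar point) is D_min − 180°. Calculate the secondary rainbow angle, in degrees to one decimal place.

52.7°

cos²i = (1.79560 − 1)/8 = 0.09945; i = arccos(0.31536) = 71.618°.
sin r = sin 71.618°/1.340 = 0.70819; r = 45.088°.
D_min = 2·71.618° − 6·45.088° + 360° = 232.709°.
Rainbow angle = D_min − 180° = 52.709°.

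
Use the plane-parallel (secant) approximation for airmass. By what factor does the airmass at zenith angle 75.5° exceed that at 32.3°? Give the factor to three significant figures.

3.38

X(75.5°)/X(32.3°) = sec 75.5° / sec 32.3° = cos 32.3° / cos 75.5° = 0.8453/0.2504 = 3.3759.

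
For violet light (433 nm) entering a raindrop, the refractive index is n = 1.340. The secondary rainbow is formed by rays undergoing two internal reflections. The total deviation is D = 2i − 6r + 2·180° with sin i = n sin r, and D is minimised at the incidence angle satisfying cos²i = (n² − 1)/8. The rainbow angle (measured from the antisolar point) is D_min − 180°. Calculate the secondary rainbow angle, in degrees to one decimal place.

52.7°

cos²i = (1.79560 − 1)/8 = 0.09945; i = arccos(0.31536) = 71.618°.
sin r = sin 71.618°/1.340 = 0.70819; r = 45.088°.
D_min = 2·71.618° − 6·45.088° + 360° = 232.709°.
Rainbow angle = D_min − 180° = 52.709°.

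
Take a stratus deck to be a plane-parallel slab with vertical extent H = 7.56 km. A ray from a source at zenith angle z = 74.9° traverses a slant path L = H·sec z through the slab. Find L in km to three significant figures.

sec z = 1/cos 74.9° = 3.8387.
L = 7.56 × 3.8387 = 29.021 km.

29.0 km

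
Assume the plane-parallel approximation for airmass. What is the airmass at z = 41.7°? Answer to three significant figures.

X = sec z = 1/cos 41.7° = 1/0.7466 = 1.3393.

1.34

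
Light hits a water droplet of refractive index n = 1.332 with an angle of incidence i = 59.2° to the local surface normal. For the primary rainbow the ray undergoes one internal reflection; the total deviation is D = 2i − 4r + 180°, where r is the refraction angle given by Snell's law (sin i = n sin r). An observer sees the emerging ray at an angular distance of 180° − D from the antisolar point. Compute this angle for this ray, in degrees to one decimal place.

42.2°

sin r = sin 59.2° / 1.332 = 0.8590/1.332 = 0.6449; r = 40.16°.
D = 2·59.2° − 4·40.16° + 180° = 118.40° − 160.62° + 180° = 137.78°.
Angle from antisolar point = 180° − D = 42.22°.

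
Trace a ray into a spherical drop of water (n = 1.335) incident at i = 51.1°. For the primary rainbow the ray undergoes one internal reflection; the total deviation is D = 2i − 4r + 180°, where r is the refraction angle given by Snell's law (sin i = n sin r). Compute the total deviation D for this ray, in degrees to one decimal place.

139.6°

sin r = sin 51.1° / 1.335 = 0.7782/1.335 = 0.5830; r = 35.66°.
D = 2·51.1° − 4·35.66° + 180° = 102.20° − 142.63° + 180° = 139.57°.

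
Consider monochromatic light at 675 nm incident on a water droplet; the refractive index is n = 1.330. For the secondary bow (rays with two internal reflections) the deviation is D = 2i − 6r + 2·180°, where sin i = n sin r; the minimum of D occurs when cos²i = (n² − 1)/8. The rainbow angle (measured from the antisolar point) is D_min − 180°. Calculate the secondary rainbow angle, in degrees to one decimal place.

cos²i = (1.76890 − 1)/8 = 0.09611; i = arccos(0.31002) = 71.940°.
sin r = sin 71.940°/1.330 = 0.71483; r = 45.630°.
D_min = 2·71.940° − 6·45.630° + 360° = 230.101°.
Rainbow angle = D_min − 180° = 50.101°.

50.1°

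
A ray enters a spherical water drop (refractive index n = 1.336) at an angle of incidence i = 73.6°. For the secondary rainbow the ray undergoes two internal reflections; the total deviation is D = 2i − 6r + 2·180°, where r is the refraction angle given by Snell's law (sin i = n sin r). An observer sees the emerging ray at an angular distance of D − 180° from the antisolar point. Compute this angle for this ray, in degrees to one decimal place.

sin r = sin 73.6° / 1.336 = 0.9593/1.336 = 0.7180; r = 45.89°.
D = 2·73.6° − 6·45.89° + 2·180° = 147.20° − 275.36° + 360° = 231.84°.
Angle from antisolar point = D − 180° = 51.84°.

51.8°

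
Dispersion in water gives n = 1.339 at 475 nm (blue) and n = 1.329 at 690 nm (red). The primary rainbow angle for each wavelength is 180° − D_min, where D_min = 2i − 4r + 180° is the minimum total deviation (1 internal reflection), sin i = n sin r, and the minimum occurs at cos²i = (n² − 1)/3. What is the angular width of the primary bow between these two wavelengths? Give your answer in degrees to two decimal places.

At 475 nm (n = 1.339): cos²i = 0.26431 → i = 59.062°, r = 39.834°, D_min = 138.786°, rainbow angle = 41.214°.
At 690 nm (n = 1.329): cos²i = 0.25541 → i = 59.643°, r = 40.487°, D_min = 137.337°, rainbow angle = 42.663°.
Angular width = |41.214° − 42.663°| = 1.450°.

1.45°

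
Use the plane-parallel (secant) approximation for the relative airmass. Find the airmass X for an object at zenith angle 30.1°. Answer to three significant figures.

1.16

X = sec z = 1/cos 30.1° = 1/0.8652 = 1.1559.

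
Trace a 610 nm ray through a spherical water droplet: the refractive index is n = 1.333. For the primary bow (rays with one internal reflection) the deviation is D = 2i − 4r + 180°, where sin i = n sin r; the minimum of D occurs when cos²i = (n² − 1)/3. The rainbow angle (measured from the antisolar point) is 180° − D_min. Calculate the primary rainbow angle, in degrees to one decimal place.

cos²i = (1.77689 − 1)/3 = 0.25896; i = arccos(0.50888) = 59.410°.
sin r = sin 59.410°/1.333 = 0.64579; r = 40.225°.
D_min = 2·59.410° − 4·40.225° + 180° = 137.922°.
Rainbow angle = 180° − D_min = 42.078°.

42.1°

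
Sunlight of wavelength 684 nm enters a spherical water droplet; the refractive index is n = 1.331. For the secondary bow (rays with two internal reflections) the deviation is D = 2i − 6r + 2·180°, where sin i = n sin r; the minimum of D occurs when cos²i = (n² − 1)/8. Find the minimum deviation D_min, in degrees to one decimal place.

cos²i = (1.77156 − 1)/8 = 0.09645; i = arccos(0.31056) = 71.907°.
sin r = sin 71.907°/1.331 = 0.71417; r = 45.575°.
D_min = 2·71.907° − 6·45.575° + 360° = 230.365°.

230.4°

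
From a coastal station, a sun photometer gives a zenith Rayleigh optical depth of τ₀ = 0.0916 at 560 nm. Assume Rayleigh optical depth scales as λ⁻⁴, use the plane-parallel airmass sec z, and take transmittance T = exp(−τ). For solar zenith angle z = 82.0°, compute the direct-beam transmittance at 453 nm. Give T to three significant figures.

sec 82.0° = 7.1853.
τ = 0.0916 × (560/453)⁴ × 7.1853 = 0.0916 × 2.3354 × 7.1853 = 1.5371.
T = exp(−1.5371) = 0.2150.

0.215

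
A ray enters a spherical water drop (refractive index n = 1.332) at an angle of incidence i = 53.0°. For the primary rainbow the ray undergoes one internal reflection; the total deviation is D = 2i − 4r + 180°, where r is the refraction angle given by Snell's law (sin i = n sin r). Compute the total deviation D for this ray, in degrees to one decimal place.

138.6°

sin r = sin 53.0° / 1.332 = 0.7986/1.332 = 0.5996; r = 36.84°.
D = 2·53.0° − 4·36.84° + 180° = 106.00° − 147.36° + 180° = 138.64°.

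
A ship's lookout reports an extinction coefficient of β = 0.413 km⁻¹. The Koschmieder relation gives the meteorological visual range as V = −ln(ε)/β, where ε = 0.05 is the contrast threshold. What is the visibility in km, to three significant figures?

7.25 km

V = −ln(0.05) / 0.413 = 2.996 / 0.413 = 7.2536 km.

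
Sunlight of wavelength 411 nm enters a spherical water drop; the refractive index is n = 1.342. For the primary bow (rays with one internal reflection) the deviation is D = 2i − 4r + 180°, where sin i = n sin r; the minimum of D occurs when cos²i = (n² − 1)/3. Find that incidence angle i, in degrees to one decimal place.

cos²i = (1.342² − 1)/3 = (1.80096 − 1)/3 = 0.26699.
cos i = 0.51671, so i = 58.888°.

58.9°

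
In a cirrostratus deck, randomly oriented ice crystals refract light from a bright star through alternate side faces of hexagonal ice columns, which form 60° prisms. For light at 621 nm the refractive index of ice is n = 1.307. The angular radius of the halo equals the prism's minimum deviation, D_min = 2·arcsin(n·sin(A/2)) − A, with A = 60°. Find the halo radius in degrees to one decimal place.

n·sin(A/2) = 1.307 × sin 30° = 1.307 × 0.5000 = 0.6535.
D_min = 2·arcsin(0.6535) − 60° = 2 × 40.806° − 60° = 21.612°.

21.6°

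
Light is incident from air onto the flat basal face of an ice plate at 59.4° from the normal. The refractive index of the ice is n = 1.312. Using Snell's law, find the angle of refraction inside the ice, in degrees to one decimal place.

Snell: sin θ_r = sin θ_i / n = sin 59.4° / 1.312 = 0.8607 / 1.312 = 0.6561.
θ_r = arcsin(0.6561) = 41.00°.

41.0°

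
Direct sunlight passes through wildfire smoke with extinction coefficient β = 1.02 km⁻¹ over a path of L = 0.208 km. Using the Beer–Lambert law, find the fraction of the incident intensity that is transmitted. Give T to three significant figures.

τ = β·L = 1.02 × 0.208 = 0.2122.
T = exp(−0.2122) = 0.8088.

0.809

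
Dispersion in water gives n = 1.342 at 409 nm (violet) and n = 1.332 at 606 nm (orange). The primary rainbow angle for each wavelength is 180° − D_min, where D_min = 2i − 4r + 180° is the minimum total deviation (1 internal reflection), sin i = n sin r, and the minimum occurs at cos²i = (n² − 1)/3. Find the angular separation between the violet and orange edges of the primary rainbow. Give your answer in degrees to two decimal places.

At 409 nm (n = 1.342): cos²i = 0.26699 → i = 58.888°, r = 39.641°, D_min = 139.213°, rainbow angle = 40.787°.
At 606 nm (n = 1.332): cos²i = 0.25807 → i = 59.469°, r = 40.290°, D_min = 137.776°, rainbow angle = 42.224°.
Angular width = |40.787° − 42.224°| = 1.437°.

1.44°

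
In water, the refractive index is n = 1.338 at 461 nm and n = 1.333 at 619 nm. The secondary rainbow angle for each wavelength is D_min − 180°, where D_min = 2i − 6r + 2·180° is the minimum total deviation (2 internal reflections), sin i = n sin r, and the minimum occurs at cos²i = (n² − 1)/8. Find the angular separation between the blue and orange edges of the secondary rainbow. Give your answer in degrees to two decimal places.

At 461 nm (n = 1.338): cos²i = 0.09878 → i = 71.682°, r = 45.195°, D_min = 232.193°, rainbow angle = 52.193°.
At 619 nm (n = 1.333): cos²i = 0.09711 → i = 71.843°, r = 45.466°, D_min = 230.891°, rainbow angle = 50.891°.
Angular width = |52.193° − 50.891°| = 1.302°.

1.30°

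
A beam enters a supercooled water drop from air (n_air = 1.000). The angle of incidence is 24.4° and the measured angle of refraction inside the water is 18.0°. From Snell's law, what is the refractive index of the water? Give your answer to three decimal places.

1.337

n = sin θ_i / sin θ_r = sin 24.4° / sin 18.0° = 0.4131 / 0.3090 = 1.3368.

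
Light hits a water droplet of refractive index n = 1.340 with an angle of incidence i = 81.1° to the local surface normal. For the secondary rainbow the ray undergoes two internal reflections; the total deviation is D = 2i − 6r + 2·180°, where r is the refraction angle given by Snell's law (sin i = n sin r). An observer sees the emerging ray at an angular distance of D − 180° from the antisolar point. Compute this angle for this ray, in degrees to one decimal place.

sin r = sin 81.1° / 1.340 = 0.9880/1.340 = 0.7373; r = 47.50°.
D = 2·81.1° − 6·47.50° + 2·180° = 162.20° − 285.00° + 360° = 237.20°.
Angle from antisolar point = D − 180° = 57.20°.

57.2°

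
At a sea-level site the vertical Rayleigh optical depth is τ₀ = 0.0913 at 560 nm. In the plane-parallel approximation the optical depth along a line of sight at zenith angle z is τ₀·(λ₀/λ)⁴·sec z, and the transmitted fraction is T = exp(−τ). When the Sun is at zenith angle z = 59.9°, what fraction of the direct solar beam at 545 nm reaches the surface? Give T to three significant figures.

sec 59.9° = 1.9940.
τ = 0.0913 × (560/545)⁴ × 1.9940 = 0.0913 × 1.1147 × 1.9940 = 0.2029.
T = exp(−0.2029) = 0.8163.

0.816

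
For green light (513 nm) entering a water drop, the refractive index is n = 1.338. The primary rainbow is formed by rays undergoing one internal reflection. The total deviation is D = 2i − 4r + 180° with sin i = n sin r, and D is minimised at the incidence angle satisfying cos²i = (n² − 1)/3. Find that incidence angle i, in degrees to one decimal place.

59.1°

cos²i = (1.338² − 1)/3 = (1.79024 − 1)/3 = 0.26341.
cos i = 0.51324, so i = 59.120°.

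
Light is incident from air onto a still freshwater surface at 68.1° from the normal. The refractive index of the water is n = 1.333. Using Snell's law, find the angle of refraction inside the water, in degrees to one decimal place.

Snell: sin θ_r = sin θ_i / n = sin 68.1° / 1.333 = 0.9278 / 1.333 = 0.6961.
θ_r = arcsin(0.6961) = 44.11°.

44.1°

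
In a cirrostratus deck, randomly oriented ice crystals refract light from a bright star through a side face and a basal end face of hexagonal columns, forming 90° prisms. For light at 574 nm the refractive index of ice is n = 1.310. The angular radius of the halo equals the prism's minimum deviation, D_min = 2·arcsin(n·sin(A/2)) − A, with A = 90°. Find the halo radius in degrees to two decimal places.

n·sin(A/2) = 1.310 × sin 45° = 1.310 × 0.7071 = 0.9263.
D_min = 2·arcsin(0.9263) − 90° = 2 × 67.867° − 90° = 45.733°.

45.73°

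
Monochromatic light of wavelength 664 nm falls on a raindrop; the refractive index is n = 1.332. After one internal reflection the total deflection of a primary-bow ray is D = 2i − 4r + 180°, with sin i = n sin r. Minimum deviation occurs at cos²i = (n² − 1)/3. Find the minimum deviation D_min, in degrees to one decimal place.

137.8°

cos²i = (1.77422 − 1)/3 = 0.25807; i = arccos(0.50801) = 59.469°.
sin r = sin 59.469°/1.332 = 0.64666; r = 40.290°.
D_min = 2·59.469° − 4·40.290° + 180° = 137.776°.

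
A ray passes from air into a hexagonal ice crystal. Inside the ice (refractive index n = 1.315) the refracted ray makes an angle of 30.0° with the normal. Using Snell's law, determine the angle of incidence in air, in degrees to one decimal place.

Snell: sin θ_i = n · sin θ_r = 1.315 × sin 30.0° = 1.315 × 0.5000 = 0.6575.
θ_i = arcsin(0.6575) = 41.11°.

41.1°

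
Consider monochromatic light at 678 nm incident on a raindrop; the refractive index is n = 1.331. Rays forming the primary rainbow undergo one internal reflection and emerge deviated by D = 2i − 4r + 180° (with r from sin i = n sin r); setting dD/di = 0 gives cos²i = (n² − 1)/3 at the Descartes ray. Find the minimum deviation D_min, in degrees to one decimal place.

cos²i = (1.77156 − 1)/3 = 0.25719; i = arccos(0.50714) = 59.527°.
sin r = sin 59.527°/1.331 = 0.64753; r = 40.356°.
D_min = 2·59.527° − 4·40.356° + 180° = 137.630°.

137.6°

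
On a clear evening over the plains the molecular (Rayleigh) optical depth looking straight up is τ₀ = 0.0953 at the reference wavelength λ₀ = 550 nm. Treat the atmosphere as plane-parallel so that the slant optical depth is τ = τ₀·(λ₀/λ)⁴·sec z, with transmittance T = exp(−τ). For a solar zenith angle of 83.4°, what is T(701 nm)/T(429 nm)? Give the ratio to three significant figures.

Airmass: sec 83.4° = 8.7004.
τ(701 nm) = 0.0953 × (550/701)⁴ × 8.7004 = 0.0953 × 0.3789 × 8.7004 = 0.3142.
τ(429 nm) = 0.0953 × (550/429)⁴ × 8.7004 = 0.0953 × 2.7016 × 8.7004 = 2.2400.
T(701)/T(429) = exp(τ_B − τ_A) = exp(1.9258) = 6.8608.

6.86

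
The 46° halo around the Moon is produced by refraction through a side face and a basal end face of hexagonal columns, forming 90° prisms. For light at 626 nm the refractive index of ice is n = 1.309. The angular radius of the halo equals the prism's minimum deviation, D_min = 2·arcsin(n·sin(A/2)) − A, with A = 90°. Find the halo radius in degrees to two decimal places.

n·sin(A/2) = 1.309 × sin 45° = 1.309 × 0.7071 = 0.9256.
D_min = 2·arcsin(0.9256) − 90° = 2 × 67.759° − 90° = 45.519°.

45.52°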